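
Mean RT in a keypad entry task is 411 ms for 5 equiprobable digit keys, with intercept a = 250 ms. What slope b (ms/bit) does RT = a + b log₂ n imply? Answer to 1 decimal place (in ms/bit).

69.3 ms/bit

log₂(5) = 2.3219 bits.
b = (RT − a)/log₂ n = (411 − 250) / 2.3219 = 69.339 ms/bit.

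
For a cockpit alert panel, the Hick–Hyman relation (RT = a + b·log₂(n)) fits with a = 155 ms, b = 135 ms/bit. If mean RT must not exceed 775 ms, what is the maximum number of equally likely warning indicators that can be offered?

Information budget: (775 − 155)/135 = 4.5926 bits, so n ≤ 2^4.5926 = 24.127 → at most 24.

24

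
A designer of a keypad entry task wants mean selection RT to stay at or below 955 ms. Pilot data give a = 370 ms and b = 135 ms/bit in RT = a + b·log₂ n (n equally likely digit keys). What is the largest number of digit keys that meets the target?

Set 370 + 135·log₂ n ≤ 955 → log₂ n ≤ (955 − 370)/135 = 4.3333.
So n ≤ 2^4.3333 = 20.159; the largest integer n is 20.

20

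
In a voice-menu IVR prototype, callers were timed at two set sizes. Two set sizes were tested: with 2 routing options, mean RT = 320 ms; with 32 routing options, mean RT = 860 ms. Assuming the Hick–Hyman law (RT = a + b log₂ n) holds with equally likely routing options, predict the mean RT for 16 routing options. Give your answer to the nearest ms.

725 ms

With log₂ n on the abscissa the relation is linear; from the two conditions:
  b = (860 − 320) / (log₂ 32 − log₂ 2) = 540 / (5 − 1) = 135 ms/bit
  a = 320 − 135 × 1 = 185 ms
Then RT(16) = 185 + 135 × log₂ 16 = 185 + 135 × 4 ≈ 725.000 ms.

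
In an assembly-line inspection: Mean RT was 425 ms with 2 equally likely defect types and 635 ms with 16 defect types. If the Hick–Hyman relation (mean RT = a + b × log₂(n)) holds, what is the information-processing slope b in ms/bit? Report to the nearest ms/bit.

70 ms/bit

Slope: b = (635 − 425) / (log₂ 16 − log₂ 2) = 210/3.0000 = 70 ms/bit.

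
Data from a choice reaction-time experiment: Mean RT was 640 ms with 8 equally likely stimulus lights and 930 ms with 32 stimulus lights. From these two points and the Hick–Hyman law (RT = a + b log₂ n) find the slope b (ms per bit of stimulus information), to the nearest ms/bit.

Slope: b = (930 − 640) / (log₂ 32 − log₂ 8) = 290/2.0000 = 145 ms/bit.

145 ms/bit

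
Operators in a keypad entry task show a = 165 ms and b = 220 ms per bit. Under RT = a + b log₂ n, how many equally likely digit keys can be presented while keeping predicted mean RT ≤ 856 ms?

8

220·log₂ n ≤ 856 − 165 = 691, giving log₂ n ≤ 3.1409 and n ≤ 8.821. The largest whole number is 8.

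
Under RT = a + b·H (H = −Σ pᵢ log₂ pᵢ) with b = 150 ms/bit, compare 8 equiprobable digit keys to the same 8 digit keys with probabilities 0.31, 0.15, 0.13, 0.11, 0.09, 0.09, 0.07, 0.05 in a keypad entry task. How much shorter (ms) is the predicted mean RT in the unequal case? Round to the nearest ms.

The RT saving is b·ΔH. Equiprobable H₀ = log₂(8) = 3.0000 bits; with the given probabilities H = 2.7772 bits.
b·(H₀ − H) = 150 × (3.0000 − 2.7772) = 33.42 ms.

33 ms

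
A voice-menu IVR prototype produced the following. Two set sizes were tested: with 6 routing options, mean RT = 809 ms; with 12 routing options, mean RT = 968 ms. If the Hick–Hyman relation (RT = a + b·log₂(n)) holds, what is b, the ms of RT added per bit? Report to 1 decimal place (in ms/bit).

159.0 ms/bit

The slope on a log₂ axis is (968 − 809) / (3.5850 − 2.5850) = 159.000 ms/bit.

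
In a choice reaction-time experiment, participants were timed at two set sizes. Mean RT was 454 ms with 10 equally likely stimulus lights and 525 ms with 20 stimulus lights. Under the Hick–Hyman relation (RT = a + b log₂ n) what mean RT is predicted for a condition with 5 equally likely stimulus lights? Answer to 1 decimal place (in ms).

With log₂ n on the abscissa the relation is linear; from the two conditions:
  b = (525 − 454) / (log₂ 20 − log₂ 10) = 71 / (4.3219 − 3.3219) = 71.000 ms/bit
  a = 454 − 71.000 × 3.3219 = 218.143 ms
Then RT(5) = 218.143 + 71.000 × log₂ 5 = 218.143 + 71.000 × 2.3219 ≈ 383.000 ms.

383.0 ms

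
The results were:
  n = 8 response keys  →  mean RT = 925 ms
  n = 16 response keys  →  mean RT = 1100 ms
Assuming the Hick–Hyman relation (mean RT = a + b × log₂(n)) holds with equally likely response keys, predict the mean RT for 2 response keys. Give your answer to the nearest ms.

With log₂ n on the abscissa the relation is linear; from the two conditions:
  b = (1100 − 925) / (log₂ 16 − log₂ 8) = 175 / (4 − 3) = 175 ms/bit
  a = 925 − 175 × 3 = 400 ms
Then RT(2) = 400 + 175 × log₂ 2 = 400 + 175 × 1 ≈ 575.000 ms.

575 ms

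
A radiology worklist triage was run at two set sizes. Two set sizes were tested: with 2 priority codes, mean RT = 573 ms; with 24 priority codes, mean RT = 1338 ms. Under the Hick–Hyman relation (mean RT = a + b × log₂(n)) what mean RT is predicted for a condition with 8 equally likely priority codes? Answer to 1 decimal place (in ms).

RT is linear in log₂ n, so two points fix the line:
  b = (1338 − 573) / (log₂ 24 − log₂ 2) = 765 / (4.5850 − 1) = 213.391 ms/bit
  a = 573 − 213.391 × 1 = 359.609 ms
Then RT(8) = 359.609 + 213.391 × log₂ 8 = 359.609 + 213.391 × 3 ≈ 999.783 ms.

999.8 ms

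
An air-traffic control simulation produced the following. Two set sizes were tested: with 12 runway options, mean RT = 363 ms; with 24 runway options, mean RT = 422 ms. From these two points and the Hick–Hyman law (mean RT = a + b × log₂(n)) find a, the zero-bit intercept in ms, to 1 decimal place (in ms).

b = (RT₂ − RT₁)/(log₂ n₂ − log₂ n₁) = (422 − 363)/(4.5850 − 3.5850) = 59.000 ms/bit.
Intercept: a = 363 − 59.000·log₂(12) = 151.487 ms.

151.5 ms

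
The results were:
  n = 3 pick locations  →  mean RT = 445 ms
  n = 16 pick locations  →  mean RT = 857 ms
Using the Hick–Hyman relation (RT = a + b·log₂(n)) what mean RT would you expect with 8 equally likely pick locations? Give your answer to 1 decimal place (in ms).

686.4 ms

RT is linear in log₂ n, so two points fix the line:
  b = (857 − 445) / (log₂ 16 − log₂ 3) = 412 / (4 − 1.5850) = 170.598 ms/bit
  a = 445 − 170.598 × 1.5850 = 174.609 ms
Then RT(8) = 174.609 + 170.598 × log₂ 8 = 174.609 + 170.598 × 3 ≈ 686.402 ms.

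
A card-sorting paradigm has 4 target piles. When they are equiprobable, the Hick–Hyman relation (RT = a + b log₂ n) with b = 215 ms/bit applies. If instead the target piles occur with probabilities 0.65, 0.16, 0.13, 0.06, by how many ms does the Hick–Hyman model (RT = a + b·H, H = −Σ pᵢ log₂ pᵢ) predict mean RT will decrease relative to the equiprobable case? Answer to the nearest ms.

Equiprobable entropy H₀ = log₂ 4 = 2.0000 bits.
Skewed entropy H = −Σ pᵢ log₂ pᵢ = 1.4532 bits.
ΔRT = b·(H₀ − H) = 215 × 0.5468 = 117.57 ms.

118 ms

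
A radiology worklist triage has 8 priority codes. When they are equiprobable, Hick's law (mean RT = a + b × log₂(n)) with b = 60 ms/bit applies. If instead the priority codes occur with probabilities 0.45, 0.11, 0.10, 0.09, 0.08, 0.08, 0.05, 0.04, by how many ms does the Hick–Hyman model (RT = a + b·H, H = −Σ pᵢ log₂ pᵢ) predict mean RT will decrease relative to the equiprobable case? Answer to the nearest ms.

30 ms

Equiprobable entropy H₀ = log₂ 8 = 3.0000 bits.
Skewed entropy H = −Σ pᵢ log₂ pᵢ = 2.4984 bits.
ΔRT = b·(H₀ − H) = 60 × 0.5016 = 30.10 ms.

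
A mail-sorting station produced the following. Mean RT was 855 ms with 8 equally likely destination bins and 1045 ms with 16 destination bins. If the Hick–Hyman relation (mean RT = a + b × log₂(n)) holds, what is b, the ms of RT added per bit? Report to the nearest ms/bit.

Slope: b = (1045 − 855) / (log₂ 16 − log₂ 8) = 190/1.0000 = 190 ms/bit.

190 ms/bit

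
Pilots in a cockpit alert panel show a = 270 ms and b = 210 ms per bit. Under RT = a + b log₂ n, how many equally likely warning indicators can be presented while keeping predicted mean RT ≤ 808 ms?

210·log₂ n ≤ 808 − 270 = 538, giving log₂ n ≤ 2.5619 and n ≤ 5.905. The largest whole number is 5.

5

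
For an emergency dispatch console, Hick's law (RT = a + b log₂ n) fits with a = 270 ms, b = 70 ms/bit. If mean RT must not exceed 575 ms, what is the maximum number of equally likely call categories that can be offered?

70·log₂ n ≤ 575 − 270 = 305, giving log₂ n ≤ 4.3571 and n ≤ 20.494. The largest whole number is 20.

20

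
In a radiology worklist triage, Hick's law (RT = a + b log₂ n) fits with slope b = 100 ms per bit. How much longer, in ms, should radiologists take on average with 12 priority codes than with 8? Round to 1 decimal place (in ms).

ΔRT = (a + b log₂ n₂) − (a + b log₂ n₁) = b·(log₂ n₂ − log₂ n₁).
log₂(12) − log₂(8) = 3.5850 − 3 = 0.5850.
ΔRT = 100 × 0.5850 = 58.496 ms.

58.5 ms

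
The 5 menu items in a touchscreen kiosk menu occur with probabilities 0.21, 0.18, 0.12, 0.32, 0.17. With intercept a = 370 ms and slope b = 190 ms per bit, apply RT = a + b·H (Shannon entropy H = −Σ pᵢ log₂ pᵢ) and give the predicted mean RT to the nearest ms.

797 ms

H = 0.21·log₂(1/0.21) + 0.18·log₂(1/0.18) + 0.12·log₂(1/0.12) + 0.32·log₂(1/0.32) + 0.17·log₂(1/0.17) = 2.2458 bits.
RT = 370 + 190 × 2.2458 = 796.71 ms.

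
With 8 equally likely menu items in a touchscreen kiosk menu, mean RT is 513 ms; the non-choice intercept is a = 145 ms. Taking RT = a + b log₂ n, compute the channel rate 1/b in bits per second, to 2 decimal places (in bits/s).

Choice component = 513 − 145 = 368 ms over log₂(8) = 3 bits.
b = 368 / 3 = 122.667 ms/bit, so 1/b = 8.152 bits/s.

8.15 bits/s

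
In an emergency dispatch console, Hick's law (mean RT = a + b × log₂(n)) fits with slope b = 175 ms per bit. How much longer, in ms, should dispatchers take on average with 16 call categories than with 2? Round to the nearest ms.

ΔRT = (a + b log₂ n₂) − (a + b log₂ n₁) = b·(log₂ n₂ − log₂ n₁).
log₂(16) − log₂(2) = log₂(16/2) = log₂(8) = 3.
ΔRT = 175 × 3.0000 = 525.000 ms.

525 ms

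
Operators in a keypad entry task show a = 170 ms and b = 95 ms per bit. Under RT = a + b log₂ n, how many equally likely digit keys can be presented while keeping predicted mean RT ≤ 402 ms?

Information budget: (402 − 170)/95 = 2.4421 bits, so n ≤ 2^2.4421 = 5.434 → at most 5.

5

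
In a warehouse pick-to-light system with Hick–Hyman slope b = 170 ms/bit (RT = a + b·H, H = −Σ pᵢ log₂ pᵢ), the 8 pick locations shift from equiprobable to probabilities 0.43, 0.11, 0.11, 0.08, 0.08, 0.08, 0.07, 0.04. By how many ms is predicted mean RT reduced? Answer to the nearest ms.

The RT saving is b·ΔH. Equiprobable H₀ = log₂(8) = 3.0000 bits; with the given probabilities H = 2.5530 bits.
b·(H₀ − H) = 170 × (3.0000 − 2.5530) = 75.99 ms.

76 ms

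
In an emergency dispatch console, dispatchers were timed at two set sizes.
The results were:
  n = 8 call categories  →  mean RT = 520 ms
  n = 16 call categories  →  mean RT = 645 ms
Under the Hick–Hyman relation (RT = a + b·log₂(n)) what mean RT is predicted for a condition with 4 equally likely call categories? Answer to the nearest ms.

395 ms

Solve the two-equation system in a and b:
  b = (645 − 520) / (log₂ 16 − log₂ 8) = 125 / (4 − 3) = 125 ms/bit
  a = 520 − 125 × 3 = 145 ms
Then RT(4) = 145 + 125 × log₂ 4 = 145 + 125 × 2 ≈ 395.000 ms.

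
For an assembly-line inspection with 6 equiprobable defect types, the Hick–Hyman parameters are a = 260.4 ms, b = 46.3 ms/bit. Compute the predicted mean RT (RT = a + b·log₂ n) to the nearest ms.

log₂(6) = 2.5850 bits, so RT = 260.4 + 46.3 × 2.5850 ≈ 380.084 ms.

380 ms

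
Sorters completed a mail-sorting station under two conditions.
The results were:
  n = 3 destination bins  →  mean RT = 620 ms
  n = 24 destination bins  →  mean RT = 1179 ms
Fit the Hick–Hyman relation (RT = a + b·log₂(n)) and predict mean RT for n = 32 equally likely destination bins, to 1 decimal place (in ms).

RT is linear in log₂ n, so two points fix the line:
  b = (1179 − 620) / (log₂ 24 − log₂ 3) = 559 / (4.5850 − 1.5850) = 186.333 ms/bit
  a = 620 − 186.333 × 1.5850 = 324.669 ms
Then RT(32) = 324.669 + 186.333 × log₂ 32 = 324.669 + 186.333 × 5 ≈ 1256.335 ms.

1256.3 ms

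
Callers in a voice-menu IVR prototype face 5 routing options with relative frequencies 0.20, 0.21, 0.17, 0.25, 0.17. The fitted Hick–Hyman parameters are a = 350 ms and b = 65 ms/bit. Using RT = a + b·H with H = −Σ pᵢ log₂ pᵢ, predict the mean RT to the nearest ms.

500 ms

H = 0.20·log₂(1/0.20) + 0.21·log₂(1/0.21) + 0.17·log₂(1/0.17) + 0.25·log₂(1/0.25) + 0.17·log₂(1/0.17) = 2.3064 bits.
RT = 350 + 65 × 2.3064 = 499.91 ms.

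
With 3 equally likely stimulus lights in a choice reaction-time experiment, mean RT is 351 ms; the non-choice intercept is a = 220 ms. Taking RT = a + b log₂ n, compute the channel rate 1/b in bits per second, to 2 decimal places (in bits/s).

b = (351 − 220)/log₂ 3 = 131/1.5850 = 82.652 ms per bit = 0.08265 s/bit; the reciprocal is 12.099 bits/s.

12.10 bits/s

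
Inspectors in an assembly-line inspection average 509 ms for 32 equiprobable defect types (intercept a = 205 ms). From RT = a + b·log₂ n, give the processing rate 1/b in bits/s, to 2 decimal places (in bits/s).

16.45 bits/s

b = (509 − 205)/log₂ 32 = 304/5 = 60.800 ms per bit = 0.06080 s/bit; the reciprocal is 16.447 bits/s.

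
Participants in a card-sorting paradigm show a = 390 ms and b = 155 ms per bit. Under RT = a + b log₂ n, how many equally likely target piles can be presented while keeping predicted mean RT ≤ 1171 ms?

32

Information budget: (1171 − 390)/155 = 5.0387 bits, so n ≤ 2^5.0387 = 32.870 → at most 32.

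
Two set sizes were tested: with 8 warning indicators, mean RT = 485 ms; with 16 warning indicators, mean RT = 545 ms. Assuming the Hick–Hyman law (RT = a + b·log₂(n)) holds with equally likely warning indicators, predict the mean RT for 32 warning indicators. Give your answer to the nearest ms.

605 ms

RT is linear in log₂ n, so two points fix the line:
  b = (545 − 485) / (log₂ 16 − log₂ 8) = 60 / (4 − 3) = 60 ms/bit
  a = 485 − 60 × 3 = 305 ms
Then RT(32) = 305 + 60 × log₂ 32 = 305 + 60 × 5 ≈ 605.000 ms.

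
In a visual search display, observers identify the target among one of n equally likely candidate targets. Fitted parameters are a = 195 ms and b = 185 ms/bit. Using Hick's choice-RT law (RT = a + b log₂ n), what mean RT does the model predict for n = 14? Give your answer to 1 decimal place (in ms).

log₂(14) = 3.8074 bits, so RT = 195 + 185 × 3.8074 ≈ 899.361 ms.

899.4 ms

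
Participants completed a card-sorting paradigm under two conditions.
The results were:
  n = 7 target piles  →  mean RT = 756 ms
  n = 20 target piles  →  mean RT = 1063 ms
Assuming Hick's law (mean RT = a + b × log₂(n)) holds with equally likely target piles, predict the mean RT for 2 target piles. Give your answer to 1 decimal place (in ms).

389.7 ms

Fit slope and intercept:
  b = (1063 − 756) / (log₂ 20 − log₂ 7) = 307 / (4.3219 − 2.8074) = 202.697 ms/bit
  a = 756 − 202.697 × 2.8074 = 186.957 ms
Then RT(2) = 186.957 + 202.697 × log₂ 2 = 186.957 + 202.697 × 1 ≈ 389.654 ms.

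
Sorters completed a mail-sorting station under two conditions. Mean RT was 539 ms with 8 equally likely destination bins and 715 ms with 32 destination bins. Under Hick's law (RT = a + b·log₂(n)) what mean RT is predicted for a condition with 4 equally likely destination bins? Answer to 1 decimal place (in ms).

RT is linear in log₂ n, so two points fix the line:
  b = (715 − 539) / (log₂ 32 − log₂ 8) = 176 / (5 − 3) = 88.000 ms/bit
  a = 539 − 88.000 × 3 = 275.000 ms
Then RT(4) = 275.000 + 88.000 × log₂ 4 = 275.000 + 88.000 × 2 ≈ 451.000 ms.

451.0 ms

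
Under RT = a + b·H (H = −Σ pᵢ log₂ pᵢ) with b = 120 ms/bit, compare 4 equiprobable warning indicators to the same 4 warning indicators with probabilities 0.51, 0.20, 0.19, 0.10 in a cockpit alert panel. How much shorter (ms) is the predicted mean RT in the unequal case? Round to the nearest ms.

30 ms

The RT saving is b·ΔH. Equiprobable H₀ = log₂(4) = 2.0000 bits; with the given probabilities H = 1.7472 bits.
b·(H₀ − H) = 120 × (2.0000 − 1.7472) = 30.33 ms.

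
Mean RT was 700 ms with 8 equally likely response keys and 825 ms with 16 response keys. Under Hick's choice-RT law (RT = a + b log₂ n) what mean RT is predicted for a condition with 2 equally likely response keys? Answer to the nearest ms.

RT is linear in log₂ n, so two points fix the line:
  b = (825 − 700) / (log₂ 16 − log₂ 8) = 125 / (4 − 3) = 125 ms/bit
  a = 700 − 125 × 3 = 325 ms
Then RT(2) = 325 + 125 × log₂ 2 = 325 + 125 × 1 ≈ 450.000 ms.

450 ms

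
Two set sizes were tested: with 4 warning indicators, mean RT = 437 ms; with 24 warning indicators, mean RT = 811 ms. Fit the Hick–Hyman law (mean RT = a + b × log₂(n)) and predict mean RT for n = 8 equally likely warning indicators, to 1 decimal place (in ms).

581.7 ms

Solve the two-equation system in a and b:
  b = (811 − 437) / (log₂ 24 − log₂ 4) = 374 / (4.5850 − 2) = 144.683 ms/bit
  a = 437 − 144.683 × 2 = 147.634 ms
Then RT(8) = 147.634 + 144.683 × log₂ 8 = 147.634 + 144.683 × 3 ≈ 581.683 ms.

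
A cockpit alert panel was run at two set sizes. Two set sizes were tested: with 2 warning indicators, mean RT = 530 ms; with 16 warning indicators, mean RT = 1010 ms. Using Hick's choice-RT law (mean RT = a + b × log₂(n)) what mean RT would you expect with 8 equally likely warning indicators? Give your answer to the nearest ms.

850 ms

With log₂ n on the abscissa the relation is linear; from the two conditions:
  b = (1010 − 530) / (log₂ 16 − log₂ 2) = 480 / (4 − 1) = 160 ms/bit
  a = 530 − 160 × 1 = 370 ms
Then RT(8) = 370 + 160 × log₂ 8 = 370 + 160 × 3 ≈ 850.000 ms.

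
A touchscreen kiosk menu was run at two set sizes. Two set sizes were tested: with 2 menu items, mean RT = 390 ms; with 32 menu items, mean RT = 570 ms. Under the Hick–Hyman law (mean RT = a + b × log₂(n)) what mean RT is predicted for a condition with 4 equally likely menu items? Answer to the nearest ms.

435 ms

RT is linear in log₂ n, so two points fix the line:
  b = (570 − 390) / (log₂ 32 − log₂ 2) = 180 / (5 − 1) = 45 ms/bit
  a = 390 − 45 × 1 = 345 ms
Then RT(4) = 345 + 45 × log₂ 4 = 345 + 45 × 2 ≈ 435.000 ms.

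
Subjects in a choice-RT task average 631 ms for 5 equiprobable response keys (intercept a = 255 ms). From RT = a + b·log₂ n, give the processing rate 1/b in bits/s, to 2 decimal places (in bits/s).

b = (631 − 255)/log₂ 5 = 376/2.3219 = 161.934 ms per bit = 0.16193 s/bit; the reciprocal is 6.175 bits/s.

6.18 bits/s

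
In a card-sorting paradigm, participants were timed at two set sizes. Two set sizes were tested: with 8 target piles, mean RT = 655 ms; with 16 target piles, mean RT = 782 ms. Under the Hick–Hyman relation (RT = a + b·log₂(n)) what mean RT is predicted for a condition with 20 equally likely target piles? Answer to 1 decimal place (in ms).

822.9 ms

With log₂ n on the abscissa the relation is linear; from the two conditions:
  b = (782 − 655) / (log₂ 16 − log₂ 8) = 127 / (4 − 3) = 127.000 ms/bit
  a = 655 − 127.000 × 3 = 274.000 ms
Then RT(20) = 274.000 + 127.000 × log₂ 20 = 274.000 + 127.000 × 4.3219 ≈ 822.885 ms.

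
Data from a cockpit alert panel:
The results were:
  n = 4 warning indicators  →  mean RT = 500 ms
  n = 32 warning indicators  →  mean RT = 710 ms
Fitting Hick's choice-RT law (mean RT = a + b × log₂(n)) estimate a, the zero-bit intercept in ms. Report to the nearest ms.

b = (RT₂ − RT₁)/(log₂ n₂ − log₂ n₁) = (710 − 500)/(5 − 2) = 70 ms/bit.
Intercept: a = 500 − 70·log₂(4) = 360.000 ms.

360 ms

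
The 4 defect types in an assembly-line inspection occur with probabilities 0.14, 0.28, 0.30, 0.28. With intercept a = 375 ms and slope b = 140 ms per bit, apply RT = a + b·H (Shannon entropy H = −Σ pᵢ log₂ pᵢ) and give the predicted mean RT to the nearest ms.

H = 0.14·log₂(1/0.14) + 0.28·log₂(1/0.28) + 0.30·log₂(1/0.30) + 0.28·log₂(1/0.28) = 1.9466 bits.
RT = 375 + 140 × 1.9466 = 647.53 ms.

648 ms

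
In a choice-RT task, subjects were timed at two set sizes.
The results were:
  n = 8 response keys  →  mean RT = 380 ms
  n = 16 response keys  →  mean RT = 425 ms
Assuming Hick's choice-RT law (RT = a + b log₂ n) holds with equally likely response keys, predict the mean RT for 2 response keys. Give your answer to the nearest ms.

RT is linear in log₂ n, so two points fix the line:
  b = (425 − 380) / (log₂ 16 − log₂ 8) = 45 / (4 − 3) = 45 ms/bit
  a = 380 − 45 × 3 = 245 ms
Then RT(2) = 245 + 45 × log₂ 2 = 245 + 45 × 1 ≈ 290.000 ms.

290 ms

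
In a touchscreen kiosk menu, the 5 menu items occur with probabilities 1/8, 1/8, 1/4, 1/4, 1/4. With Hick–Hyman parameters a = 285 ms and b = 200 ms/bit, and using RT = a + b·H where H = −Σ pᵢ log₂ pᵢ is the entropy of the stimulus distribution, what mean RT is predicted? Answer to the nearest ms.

Each term −pᵢ log₂ pᵢ: 0.125·3 + 0.125·3 + 0.25·2 + 0.25·2 + 0.25·2; summed, H = 2.250 bits.
Mean RT = a + bH = 285 + 200·2.250 = 735.00 ms.

735 ms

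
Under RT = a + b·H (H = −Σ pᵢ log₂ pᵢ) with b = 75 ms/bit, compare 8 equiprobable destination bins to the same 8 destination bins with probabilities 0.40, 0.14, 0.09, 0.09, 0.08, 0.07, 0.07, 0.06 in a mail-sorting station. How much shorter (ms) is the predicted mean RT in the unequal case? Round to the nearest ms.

Equiprobable entropy H₀ = log₂ 8 = 3.0000 bits.
Skewed entropy H = −Σ pᵢ log₂ pᵢ = 2.6233 bits.
ΔRT = b·(H₀ − H) = 75 × 0.3767 = 28.25 ms.

28 ms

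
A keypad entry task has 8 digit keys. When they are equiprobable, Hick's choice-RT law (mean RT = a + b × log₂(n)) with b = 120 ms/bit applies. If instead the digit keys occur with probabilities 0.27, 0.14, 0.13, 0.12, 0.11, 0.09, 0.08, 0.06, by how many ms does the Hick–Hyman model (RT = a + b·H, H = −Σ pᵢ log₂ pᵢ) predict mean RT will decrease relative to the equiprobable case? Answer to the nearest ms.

17 ms

The RT saving is b·ΔH. Equiprobable H₀ = log₂(8) = 3.0000 bits; with the given probabilities H = 2.8548 bits.
b·(H₀ − H) = 120 × (3.0000 − 2.8548) = 17.42 ms.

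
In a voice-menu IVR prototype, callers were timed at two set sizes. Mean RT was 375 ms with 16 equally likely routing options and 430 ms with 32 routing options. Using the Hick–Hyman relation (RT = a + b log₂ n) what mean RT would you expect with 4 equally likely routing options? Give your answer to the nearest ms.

With log₂ n on the abscissa the relation is linear; from the two conditions:
  b = (430 − 375) / (log₂ 32 − log₂ 16) = 55 / (5 − 4) = 55 ms/bit
  a = 375 − 55 × 4 = 155 ms
Then RT(4) = 155 + 55 × log₂ 4 = 155 + 55 × 2 ≈ 265.000 ms.

265 ms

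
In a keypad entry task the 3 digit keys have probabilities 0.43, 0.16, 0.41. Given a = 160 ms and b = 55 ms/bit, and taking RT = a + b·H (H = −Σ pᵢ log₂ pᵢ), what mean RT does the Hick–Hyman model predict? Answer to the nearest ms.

241 ms

Entropy contributions −pᵢ log₂ pᵢ: 0.5236, 0.4230, 0.5274; sum H = 1.4740 bits.
RT = a + bH = 160 + 55·1.4740 = 241.07 ms.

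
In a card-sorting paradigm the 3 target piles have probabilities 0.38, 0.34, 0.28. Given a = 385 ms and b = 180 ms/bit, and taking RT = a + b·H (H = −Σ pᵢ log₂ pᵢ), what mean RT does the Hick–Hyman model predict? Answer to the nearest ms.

Entropy contributions −pᵢ log₂ pᵢ: 0.5305, 0.5292, 0.5142; sum H = 1.5738 bits.
RT = a + bH = 385 + 180·1.5738 = 668.29 ms.

668 ms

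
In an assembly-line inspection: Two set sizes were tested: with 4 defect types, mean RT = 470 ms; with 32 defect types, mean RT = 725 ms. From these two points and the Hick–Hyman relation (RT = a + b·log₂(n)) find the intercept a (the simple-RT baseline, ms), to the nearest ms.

300 ms

The slope on a log₂ axis is (725 − 470) / (5 − 2) = 85 ms/bit.
Intercept: a = 470 − 85·log₂(4) = 300.000 ms.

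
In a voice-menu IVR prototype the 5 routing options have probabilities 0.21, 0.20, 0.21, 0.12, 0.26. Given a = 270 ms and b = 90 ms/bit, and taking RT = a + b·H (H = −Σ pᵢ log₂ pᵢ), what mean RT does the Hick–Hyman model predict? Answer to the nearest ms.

475 ms

H = 0.21·log₂(1/0.21) + 0.20·log₂(1/0.20) + 0.21·log₂(1/0.21) + 0.12·log₂(1/0.12) + 0.26·log₂(1/0.26) = 2.2824 bits.
RT = 270 + 90 × 2.2824 = 475.41 ms.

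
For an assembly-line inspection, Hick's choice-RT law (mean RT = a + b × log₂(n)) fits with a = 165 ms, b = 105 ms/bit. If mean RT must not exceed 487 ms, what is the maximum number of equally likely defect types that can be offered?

8

105·log₂ n ≤ 487 − 165 = 322, giving log₂ n ≤ 3.0667 and n ≤ 8.378. The largest whole number is 8.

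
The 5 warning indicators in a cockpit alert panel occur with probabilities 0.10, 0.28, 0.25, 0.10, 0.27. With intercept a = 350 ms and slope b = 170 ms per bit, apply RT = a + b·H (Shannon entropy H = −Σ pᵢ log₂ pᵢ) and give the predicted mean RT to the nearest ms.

722 ms

H = 0.10·log₂(1/0.10) + 0.28·log₂(1/0.28) + 0.25·log₂(1/0.25) + 0.10·log₂(1/0.10) + 0.27·log₂(1/0.27) = 2.1886 bits.
RT = 350 + 170 × 2.1886 = 722.07 ms.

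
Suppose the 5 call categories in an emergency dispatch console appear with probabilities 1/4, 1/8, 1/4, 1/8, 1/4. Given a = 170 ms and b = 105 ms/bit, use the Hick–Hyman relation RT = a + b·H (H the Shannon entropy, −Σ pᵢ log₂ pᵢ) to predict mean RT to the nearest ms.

406 ms

H = −Σ pᵢ log₂ pᵢ = 0.25·2 + 0.125·3 + 0.25·2 + 0.125·3 + 0.25·2 = 2.250 bits.
RT = 170 + 105 × 2.250 = 406.25 ms.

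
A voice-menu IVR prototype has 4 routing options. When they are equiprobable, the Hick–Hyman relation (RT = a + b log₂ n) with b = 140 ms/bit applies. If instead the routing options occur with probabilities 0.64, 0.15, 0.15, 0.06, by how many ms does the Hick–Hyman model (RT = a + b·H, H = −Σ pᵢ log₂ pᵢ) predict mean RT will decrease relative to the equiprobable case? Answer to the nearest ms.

73 ms

Equiprobable entropy H₀ = log₂ 4 = 2.0000 bits.
Skewed entropy H = −Σ pᵢ log₂ pᵢ = 1.4767 bits.
ΔRT = b·(H₀ − H) = 140 × 0.5233 = 73.26 ms.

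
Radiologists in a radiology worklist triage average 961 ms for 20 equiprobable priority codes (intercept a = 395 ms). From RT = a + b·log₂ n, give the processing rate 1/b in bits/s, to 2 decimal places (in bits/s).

b = (961 − 395)/log₂ 20 = 566/4.3219 = 130.960 ms per bit = 0.13096 s/bit; the reciprocal is 7.636 bits/s.

7.64 bits/s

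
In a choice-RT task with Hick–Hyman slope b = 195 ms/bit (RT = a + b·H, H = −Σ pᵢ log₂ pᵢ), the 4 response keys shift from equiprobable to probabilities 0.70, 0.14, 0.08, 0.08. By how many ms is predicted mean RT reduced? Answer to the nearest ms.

129 ms

Equiprobable entropy H₀ = log₂ 4 = 2.0000 bits.
Skewed entropy H = −Σ pᵢ log₂ pᵢ = 1.3403 bits.
ΔRT = b·(H₀ − H) = 195 × 0.6597 = 128.64 ms.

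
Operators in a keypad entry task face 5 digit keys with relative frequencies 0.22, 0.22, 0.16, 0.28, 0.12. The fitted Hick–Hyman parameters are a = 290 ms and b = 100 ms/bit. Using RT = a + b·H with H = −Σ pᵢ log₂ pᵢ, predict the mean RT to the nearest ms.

Entropy contributions −pᵢ log₂ pᵢ: 0.4806, 0.4806, 0.4230, 0.5142, 0.3671; sum H = 2.2655 bits.
RT = a + bH = 290 + 100·2.2655 = 516.55 ms.

517 ms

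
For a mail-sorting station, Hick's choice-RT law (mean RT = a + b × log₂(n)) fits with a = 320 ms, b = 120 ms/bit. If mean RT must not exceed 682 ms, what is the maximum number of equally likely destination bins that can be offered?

120·log₂ n ≤ 682 − 320 = 362, giving log₂ n ≤ 3.0167 and n ≤ 8.093. The largest whole number is 8.

8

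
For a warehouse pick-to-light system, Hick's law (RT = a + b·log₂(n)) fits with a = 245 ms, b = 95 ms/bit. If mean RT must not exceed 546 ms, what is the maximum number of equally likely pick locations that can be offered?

95·log₂ n ≤ 546 − 245 = 301, giving log₂ n ≤ 3.1684 and n ≤ 8.991. The largest whole number is 8.

8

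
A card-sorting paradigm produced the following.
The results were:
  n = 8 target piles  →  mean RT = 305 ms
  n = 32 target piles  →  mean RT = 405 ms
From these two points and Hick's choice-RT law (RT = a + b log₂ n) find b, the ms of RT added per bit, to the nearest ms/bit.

The slope on a log₂ axis is (405 − 305) / (5 − 3) = 50 ms/bit.

50 ms/bit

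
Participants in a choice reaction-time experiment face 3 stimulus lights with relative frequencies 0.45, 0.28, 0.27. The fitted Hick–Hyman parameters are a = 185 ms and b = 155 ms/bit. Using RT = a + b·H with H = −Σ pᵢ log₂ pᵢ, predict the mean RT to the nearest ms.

424 ms

Entropy contributions −pᵢ log₂ pᵢ: 0.5184, 0.5142, 0.5100; sum H = 1.5426 bits.
RT = a + bH = 185 + 155·1.5426 = 424.11 ms.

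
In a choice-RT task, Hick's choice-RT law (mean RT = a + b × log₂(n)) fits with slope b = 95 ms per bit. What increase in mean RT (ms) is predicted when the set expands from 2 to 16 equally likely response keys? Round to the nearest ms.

285 ms

The intercept a cancels: ΔRT = b·(log₂ n₂ − log₂ n₁) = b·log₂(n₂/n₁).
log₂(16) − log₂(2) = log₂(16/2) = log₂(8) = 3.
ΔRT = 95 × 3.0000 = 285.000 ms.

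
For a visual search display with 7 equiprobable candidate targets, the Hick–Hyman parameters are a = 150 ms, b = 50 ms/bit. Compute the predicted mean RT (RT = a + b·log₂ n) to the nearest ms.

290 ms

log₂(7) = 2.8074 bits, so RT = 150 + 50 × 2.8074 ≈ 290.368 ms.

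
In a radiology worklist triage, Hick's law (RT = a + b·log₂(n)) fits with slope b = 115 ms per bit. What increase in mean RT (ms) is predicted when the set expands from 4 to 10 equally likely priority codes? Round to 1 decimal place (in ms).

152.0 ms

The intercept a cancels: ΔRT = b·(log₂ n₂ − log₂ n₁) = b·log₂(n₂/n₁).
log₂(10) − log₂(4) = 3.3219 − 2 = 1.3219.
ΔRT = 115 × 1.3219 = 152.022 ms.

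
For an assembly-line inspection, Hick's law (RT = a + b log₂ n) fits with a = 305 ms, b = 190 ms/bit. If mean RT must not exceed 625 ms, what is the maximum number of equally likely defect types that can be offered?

3

Information budget: (625 − 305)/190 = 1.6842 bits, so n ≤ 2^1.6842 = 3.214 → at most 3.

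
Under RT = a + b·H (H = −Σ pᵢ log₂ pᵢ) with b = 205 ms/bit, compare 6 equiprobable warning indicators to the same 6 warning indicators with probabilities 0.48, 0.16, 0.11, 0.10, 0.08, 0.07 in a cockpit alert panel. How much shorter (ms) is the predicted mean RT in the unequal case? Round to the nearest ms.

The RT saving is b·ΔH. Equiprobable H₀ = log₂(6) = 2.5850 bits; with the given probabilities H = 2.1738 bits.
b·(H₀ − H) = 205 × (2.5850 − 2.1738) = 84.28 ms.

84 ms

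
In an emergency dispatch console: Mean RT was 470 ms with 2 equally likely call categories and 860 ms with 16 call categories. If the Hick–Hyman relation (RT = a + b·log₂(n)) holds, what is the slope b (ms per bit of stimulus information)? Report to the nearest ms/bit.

b = (RT₂ − RT₁)/(log₂ n₂ − log₂ n₁) = (860 − 470)/(4 − 1) = 130 ms/bit.

130 ms/bit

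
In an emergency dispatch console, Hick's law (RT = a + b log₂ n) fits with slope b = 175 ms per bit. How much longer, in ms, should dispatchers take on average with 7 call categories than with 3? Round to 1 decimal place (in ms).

213.9 ms

ΔRT = (a + b log₂ n₂) − (a + b log₂ n₁) = b·(log₂ n₂ − log₂ n₁).
log₂(7) − log₂(3) = 2.8074 − 1.5850 = 1.2224.
ΔRT = 175 × 1.2224 = 213.919 ms.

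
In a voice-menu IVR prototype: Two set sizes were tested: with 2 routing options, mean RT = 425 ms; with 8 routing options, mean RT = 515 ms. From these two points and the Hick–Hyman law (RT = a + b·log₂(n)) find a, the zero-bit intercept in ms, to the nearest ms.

The slope on a log₂ axis is (515 − 425) / (3 − 1) = 45 ms/bit.
Intercept: a = 425 − 45·log₂(2) = 380.000 ms.

380 ms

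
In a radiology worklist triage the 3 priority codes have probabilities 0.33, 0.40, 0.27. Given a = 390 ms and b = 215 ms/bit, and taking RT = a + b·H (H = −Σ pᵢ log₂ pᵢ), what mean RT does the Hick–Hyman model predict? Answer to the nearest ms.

H = 0.33·log₂(1/0.33) + 0.40·log₂(1/0.40) + 0.27·log₂(1/0.27) = 1.5666 bits.
RT = 390 + 215 × 1.5666 = 726.82 ms.

727 ms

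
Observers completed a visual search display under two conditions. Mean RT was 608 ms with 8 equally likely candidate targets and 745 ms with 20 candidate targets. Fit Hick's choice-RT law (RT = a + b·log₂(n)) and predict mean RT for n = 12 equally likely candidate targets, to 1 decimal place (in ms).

RT is linear in log₂ n, so two points fix the line:
  b = (745 − 608) / (log₂ 20 − log₂ 8) = 137 / (4.3219 − 3) = 103.636 ms/bit
  a = 608 − 103.636 × 3 = 297.091 ms
Then RT(12) = 297.091 + 103.636 × log₂ 12 = 297.091 + 103.636 × 3.5850 ≈ 668.623 ms.

668.6 ms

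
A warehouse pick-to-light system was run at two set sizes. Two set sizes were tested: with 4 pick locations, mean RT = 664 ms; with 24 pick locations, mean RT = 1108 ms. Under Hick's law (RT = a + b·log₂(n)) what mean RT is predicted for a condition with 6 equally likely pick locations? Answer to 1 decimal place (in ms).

Fit slope and intercept:
  b = (1108 − 664) / (log₂ 24 − log₂ 4) = 444 / (4.5850 − 2) = 171.763 ms/bit
  a = 664 − 171.763 × 2 = 320.475 ms
Then RT(6) = 320.475 + 171.763 × log₂ 6 = 320.475 + 171.763 × 2.5850 ≈ 764.475 ms.

764.5 ms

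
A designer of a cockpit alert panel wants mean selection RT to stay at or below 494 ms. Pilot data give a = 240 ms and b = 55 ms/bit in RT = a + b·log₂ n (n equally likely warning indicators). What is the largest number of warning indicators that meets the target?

24

55·log₂ n ≤ 494 − 240 = 254, giving log₂ n ≤ 4.6182 and n ≤ 24.559. The largest whole number is 24.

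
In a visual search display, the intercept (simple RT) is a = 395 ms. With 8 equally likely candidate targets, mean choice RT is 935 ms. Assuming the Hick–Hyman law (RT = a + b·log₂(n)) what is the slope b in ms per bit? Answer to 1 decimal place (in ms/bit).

180.0 ms/bit

log₂(8) = 3 bits.
b = (RT − a)/log₂ n = (935 − 395) / 3 = 180.000 ms/bit.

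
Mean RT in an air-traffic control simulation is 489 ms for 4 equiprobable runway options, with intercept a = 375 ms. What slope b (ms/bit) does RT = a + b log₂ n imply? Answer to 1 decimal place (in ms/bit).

log₂(4) = 2 bits.
b = (RT − a)/log₂ n = (489 − 375) / 2 = 57.000 ms/bit.

57.0 ms/bit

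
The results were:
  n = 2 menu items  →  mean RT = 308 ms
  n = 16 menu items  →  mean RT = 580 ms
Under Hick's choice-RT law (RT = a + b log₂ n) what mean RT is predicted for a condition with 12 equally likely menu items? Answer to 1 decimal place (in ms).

RT is linear in log₂ n, so two points fix the line:
  b = (580 − 308) / (log₂ 16 − log₂ 2) = 272 / (4 − 1) = 90.667 ms/bit
  a = 308 − 90.667 × 1 = 217.333 ms
Then RT(12) = 217.333 + 90.667 × log₂ 12 = 217.333 + 90.667 × 3.5850 ≈ 542.370 ms.

542.4 ms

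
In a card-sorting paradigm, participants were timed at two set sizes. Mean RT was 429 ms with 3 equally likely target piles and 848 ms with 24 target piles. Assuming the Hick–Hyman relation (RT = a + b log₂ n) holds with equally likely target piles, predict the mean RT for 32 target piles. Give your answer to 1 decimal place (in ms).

906.0 ms

With log₂ n on the abscissa the relation is linear; from the two conditions:
  b = (848 − 429) / (log₂ 24 − log₂ 3) = 419 / (4.5850 − 1.5850) = 139.667 ms/bit
  a = 429 − 139.667 × 1.5850 = 207.634 ms
Then RT(32) = 207.634 + 139.667 × log₂ 32 = 207.634 + 139.667 × 5 ≈ 905.967 ms.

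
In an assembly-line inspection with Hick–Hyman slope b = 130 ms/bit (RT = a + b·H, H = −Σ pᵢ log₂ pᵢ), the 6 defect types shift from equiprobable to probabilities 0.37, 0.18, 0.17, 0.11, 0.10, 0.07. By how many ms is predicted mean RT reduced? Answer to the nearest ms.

29 ms

Equiprobable entropy H₀ = log₂ 6 = 2.5850 bits.
Skewed entropy H = −Σ pᵢ log₂ pᵢ = 2.3617 bits.
ΔRT = b·(H₀ − H) = 130 × 0.2233 = 29.03 ms.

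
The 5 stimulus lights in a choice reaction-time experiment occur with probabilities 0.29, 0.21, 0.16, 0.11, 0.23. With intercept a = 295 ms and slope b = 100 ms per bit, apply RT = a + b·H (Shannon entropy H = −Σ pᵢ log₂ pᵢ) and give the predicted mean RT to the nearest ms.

520 ms

H = 0.29·log₂(1/0.29) + 0.21·log₂(1/0.21) + 0.16·log₂(1/0.16) + 0.11·log₂(1/0.11) + 0.23·log₂(1/0.23) = 2.2517 bits.
RT = 295 + 100 × 2.2517 = 520.17 ms.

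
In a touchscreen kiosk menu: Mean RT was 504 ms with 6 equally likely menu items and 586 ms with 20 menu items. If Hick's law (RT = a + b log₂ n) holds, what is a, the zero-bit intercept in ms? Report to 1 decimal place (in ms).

Slope: b = (586 − 504) / (log₂ 20 − log₂ 6) = 82/1.7370 = 47.209 ms/bit.
Intercept: a = 504 − 47.209·log₂(6) = 381.967 ms.

382.0 ms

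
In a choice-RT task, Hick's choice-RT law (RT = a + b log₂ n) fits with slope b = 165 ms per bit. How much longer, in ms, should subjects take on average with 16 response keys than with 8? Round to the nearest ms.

ΔRT = (a + b log₂ n₂) − (a + b log₂ n₁) = b·(log₂ n₂ − log₂ n₁).
log₂(16) − log₂(8) = log₂(16/8) = log₂(2) = 1.
ΔRT = 165 × 1.0000 = 165.000 ms.

165 ms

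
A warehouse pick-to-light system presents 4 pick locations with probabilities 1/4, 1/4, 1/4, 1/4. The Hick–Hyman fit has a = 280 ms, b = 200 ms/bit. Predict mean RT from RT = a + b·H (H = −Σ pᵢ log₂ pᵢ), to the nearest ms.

Each term −pᵢ log₂ pᵢ: 0.25·2 + 0.25·2 + 0.25·2 + 0.25·2; summed, H = 2.000 bits.
Mean RT = a + bH = 280 + 200·2.000 = 680.00 ms.

680 ms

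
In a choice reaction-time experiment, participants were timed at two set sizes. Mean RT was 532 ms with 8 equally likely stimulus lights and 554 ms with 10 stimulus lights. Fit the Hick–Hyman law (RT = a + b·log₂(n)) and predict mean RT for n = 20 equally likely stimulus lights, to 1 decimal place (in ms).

Fit slope and intercept:
  b = (554 − 532) / (log₂ 10 − log₂ 8) = 22 / (3.3219 − 3) = 68.338 ms/bit
  a = 532 − 68.338 × 3 = 326.985 ms
Then RT(20) = 326.985 + 68.338 × log₂ 20 = 326.985 + 68.338 × 4.3219 ≈ 622.338 ms.

622.3 ms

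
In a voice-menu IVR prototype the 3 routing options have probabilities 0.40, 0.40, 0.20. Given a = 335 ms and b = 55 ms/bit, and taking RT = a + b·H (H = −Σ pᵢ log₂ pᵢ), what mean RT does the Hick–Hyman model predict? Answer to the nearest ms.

H = 0.40·log₂(1/0.40) + 0.40·log₂(1/0.40) + 0.20·log₂(1/0.20) = 1.5219 bits.
RT = 335 + 55 × 1.5219 = 418.71 ms.

419 ms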